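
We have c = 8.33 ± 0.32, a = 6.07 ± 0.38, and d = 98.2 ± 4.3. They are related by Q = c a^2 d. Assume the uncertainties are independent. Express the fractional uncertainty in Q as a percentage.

Products/powers → add relative errors in quadrature, weighted by exponent:
  (1·δc/c)² = (1×0.0384)² = 0.00148;  (2·δa/a)² = (2×0.0626)² = 0.0157;  (1·δd/d)² = (1×0.0438)² = 0.00192
δQ/Q = √(0.0191) = 0.138

13.8%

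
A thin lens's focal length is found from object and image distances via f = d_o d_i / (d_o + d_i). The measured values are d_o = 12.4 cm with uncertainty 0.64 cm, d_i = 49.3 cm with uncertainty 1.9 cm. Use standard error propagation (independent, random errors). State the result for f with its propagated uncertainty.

9.91 ± 0.416 cm

∂f/∂d_o = (d_i/(d_o+d_i))² = 0.638;  ∂f/∂d_i = (d_o/(d_o+d_i))² = 0.0404
δf = √((∂f/∂d_o · δd_o)² + (∂f/∂d_i · δd_i)²) = √(0.167 + 0.00589) = 0.416 cm
f = 9.91 cm.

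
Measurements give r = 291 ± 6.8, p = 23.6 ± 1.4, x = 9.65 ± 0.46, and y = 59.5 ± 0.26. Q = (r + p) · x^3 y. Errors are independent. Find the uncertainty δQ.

Let u = r + p = 315. δu = √(δr² + δp²) = √(46.2 + 1.96) = 6.94, so δu/u = 0.0221.
Q is then a monomial in u, x, y:
δQ/Q = √((δu/u)² + (3·δx/x)² + (1·δy/y)²) = √(0.000487 + 0.0205 + 1.91e-05) = 0.145
Q = 1.68e+07, so δQ = 0.145 × 1.68e+07 = 2.44e+06.

2.44e+06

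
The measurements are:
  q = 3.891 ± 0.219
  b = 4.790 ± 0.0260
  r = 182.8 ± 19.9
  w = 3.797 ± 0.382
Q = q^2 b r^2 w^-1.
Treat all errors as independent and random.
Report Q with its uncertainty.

(6.382 ± 1.69) × 10^5

Q is a product of powers, so relative uncertainties combine in quadrature:
  (2·δq/q)² = (2×0.0563)² = 0.0127;  (1·δb/b)² = (1×0.00543)² = 2.95e-05;  (2·δr/r)² = (2×0.109)² = 0.0474;  (-1·δw/w)² = (-1×0.101)² = 0.0101
δQ/Q = √(0.0702) = 0.265
Q = 638200, so δQ = 0.265 × 638200 = 1.69e+05.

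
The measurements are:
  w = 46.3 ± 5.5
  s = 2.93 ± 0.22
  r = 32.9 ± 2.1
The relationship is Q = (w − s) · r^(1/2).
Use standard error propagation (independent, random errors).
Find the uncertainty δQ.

Let u = w − s = 43.4. δu = √(δw² + δs²) = √(30.2 + 0.0484) = 5.50, so δu/u = 0.127.
Q is then a monomial in u, r:
δQ/Q = √((δu/u)² + (½·δr/r)²) = √(0.0161 + 0.00102) = 0.131
Q = 249, so δQ = 0.131 × 249 = 32.6.

32.6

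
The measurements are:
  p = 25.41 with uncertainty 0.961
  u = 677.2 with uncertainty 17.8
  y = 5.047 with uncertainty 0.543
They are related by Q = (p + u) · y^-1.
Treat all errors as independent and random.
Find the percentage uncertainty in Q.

Let w = p + u = 702.6. δw = √(δp² + δu²) = √(0.924 + 317) = 17.8, so δw/w = 0.0254.
Q is then a monomial in w, y:
δQ/Q = √((δw/w)² + (-1·δy/y)²) = √(0.000644 + 0.0116) = 0.111

11.1%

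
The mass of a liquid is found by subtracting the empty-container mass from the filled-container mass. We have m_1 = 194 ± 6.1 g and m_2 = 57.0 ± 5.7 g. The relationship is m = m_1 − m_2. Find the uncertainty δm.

For a sum/difference, combine absolute errors in quadrature:
  (δm_1)² = 37.2;  (δm_2)² = 32.5
δm = √(69.7) = 8.35 g

8.35 g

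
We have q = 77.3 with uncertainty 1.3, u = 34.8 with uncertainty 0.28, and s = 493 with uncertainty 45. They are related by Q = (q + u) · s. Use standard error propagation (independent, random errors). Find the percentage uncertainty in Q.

Let w = q + u = 112. δw = √(δq² + δu²) = √(1.69 + 0.0784) = 1.33, so δw/w = 0.0119.
Q is then a monomial in w, s:
δQ/Q = √((δw/w)² + (1·δs/s)²) = √(0.000141 + 0.00833) = 0.0920

9.20%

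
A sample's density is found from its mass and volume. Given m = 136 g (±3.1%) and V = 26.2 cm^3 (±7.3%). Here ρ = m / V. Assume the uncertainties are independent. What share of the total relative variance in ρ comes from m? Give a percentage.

15.3%

(δρ/ρ)² = (1·δm/m)² + (-1·δV/V)²
  m term: (1×0.0310)² = 0.000961
  V term: (-1×0.0730)² = 0.00533
Total = 0.00629. Share from m = 0.000961/0.00629 = 0.153.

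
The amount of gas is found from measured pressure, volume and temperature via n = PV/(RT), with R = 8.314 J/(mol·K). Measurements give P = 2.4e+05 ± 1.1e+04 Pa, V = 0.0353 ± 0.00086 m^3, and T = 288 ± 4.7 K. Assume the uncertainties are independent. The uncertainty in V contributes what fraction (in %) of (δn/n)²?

20.0%

(δn/n)² = (1·δP/P)² + (1·δV/V)² + (-1·δT/T)²
  P term: (1×0.0458)² = 0.00210
  V term: (1×0.0244)² = 0.000594
  T term: (-1×0.0163)² = 0.000266
Total = 0.00296. Share from V = 0.000594/0.00296 = 0.200.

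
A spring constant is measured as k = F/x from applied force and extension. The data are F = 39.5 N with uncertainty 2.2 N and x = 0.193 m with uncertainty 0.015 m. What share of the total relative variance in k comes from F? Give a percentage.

33.9%

(δk/k)² = (1·δF/F)² + (-1·δx/x)²
  F term: (1×0.0557)² = 0.00310
  x term: (-1×0.0777)² = 0.00604
Total = 0.00914. Share from F = 0.00310/0.00914 = 0.339.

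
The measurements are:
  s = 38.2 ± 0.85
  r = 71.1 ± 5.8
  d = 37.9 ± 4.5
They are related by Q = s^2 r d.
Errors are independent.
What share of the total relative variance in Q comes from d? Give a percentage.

(δQ/Q)² = (2·δs/s)² + (1·δr/r)² + (1·δd/d)²
  s term: (2×0.0223)² = 0.00198
  r term: (1×0.0816)² = 0.00665
  d term: (1×0.119)² = 0.0141
Total = 0.0227. Share from d = 0.0141/0.0227 = 0.620.

62.0%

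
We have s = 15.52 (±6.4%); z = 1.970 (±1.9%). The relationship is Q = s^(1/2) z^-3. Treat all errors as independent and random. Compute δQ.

Each factor contributes (exponent × relative error)² to (δQ/Q)²:
  (½·δs/s)² = (0.5×0.0640)² = 0.00102;  (-3·δz/z)² = (-3×0.0190)² = 0.00325
δQ/Q = √(0.00427) = 0.0654
Q = 0.5153, so δQ = 0.0654 × 0.5153 = 0.0337.

0.0337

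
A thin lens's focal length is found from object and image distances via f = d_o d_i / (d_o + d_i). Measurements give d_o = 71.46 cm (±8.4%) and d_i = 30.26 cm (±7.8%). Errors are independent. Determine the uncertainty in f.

∂f/∂d_o = (d_i/(d_o+d_i))² = 0.0885;  ∂f/∂d_i = (d_o/(d_o+d_i))² = 0.494
δf = √((∂f/∂d_o · δd_o)² + (∂f/∂d_i · δd_i)²) = √(0.282 + 1.36) = 1.28 cm

1.28 cm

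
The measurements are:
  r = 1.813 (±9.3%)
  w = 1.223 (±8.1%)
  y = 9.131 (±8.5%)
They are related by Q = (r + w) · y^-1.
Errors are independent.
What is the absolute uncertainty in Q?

Let u = r + w = 3.036. δu = √(δr² + δw²) = √(0.0284 + 0.00981) = 0.196, so δu/u = 0.0644.
Q is then a monomial in u, y:
δQ/Q = √((δu/u)² + (-1·δy/y)²) = √(0.00415 + 0.00723) = 0.107
Q = 0.3325, so δQ = 0.107 × 0.3325 = 0.0355.

0.0355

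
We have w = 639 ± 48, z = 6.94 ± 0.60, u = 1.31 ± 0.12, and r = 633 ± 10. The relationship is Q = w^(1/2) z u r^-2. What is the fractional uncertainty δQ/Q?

0.135

Each factor contributes (exponent × relative error)² to (δQ/Q)²:
  (½·δw/w)² = (0.5×0.0751)² = 0.00141;  (1·δz/z)² = (1×0.0865)² = 0.00747;  (1·δu/u)² = (1×0.0916)² = 0.00839;  (-2·δr/r)² = (-2×0.0158)² = 0.000998
δQ/Q = √(0.0183) = 0.135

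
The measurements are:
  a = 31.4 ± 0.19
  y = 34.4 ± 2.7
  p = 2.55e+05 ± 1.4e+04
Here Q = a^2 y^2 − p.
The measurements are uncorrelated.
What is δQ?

Let w = a^2·y^2 = 1.17e+06. δw/w = √((2·δa/a)² + (2·δy/y)²) = √(0.000146 + 0.0246) = 0.157, so δw = 1.84e+05.
Q = w − p: δQ = √(δw² + δp²) = √(3.37e+10 + 1.96e+08) = 1.84e+05

1.84e+05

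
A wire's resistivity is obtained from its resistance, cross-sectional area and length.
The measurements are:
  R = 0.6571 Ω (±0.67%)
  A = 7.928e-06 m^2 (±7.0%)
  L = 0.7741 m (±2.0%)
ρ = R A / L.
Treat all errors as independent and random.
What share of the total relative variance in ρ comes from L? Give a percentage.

7.48%

(δρ/ρ)² = (1·δR/R)² + (1·δA/A)² + (-1·δL/L)²
  R term: (1×0.00670)² = 4.49e-05
  A term: (1×0.0700)² = 0.00490
  L term: (-1×0.0200)² = 0.000400
Total = 0.00534. Share from L = 0.000400/0.00534 = 0.0748.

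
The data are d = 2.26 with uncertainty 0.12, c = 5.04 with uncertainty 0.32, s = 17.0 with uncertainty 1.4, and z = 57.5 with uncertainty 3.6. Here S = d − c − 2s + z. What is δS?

4.57

For a sum/difference, combine absolute errors in quadrature:
  (δd)² = 0.0144;  (δc)² = 0.102;  (2·δs)² = 7.84;  (δz)² = 13.0
δS = √(20.9) = 4.57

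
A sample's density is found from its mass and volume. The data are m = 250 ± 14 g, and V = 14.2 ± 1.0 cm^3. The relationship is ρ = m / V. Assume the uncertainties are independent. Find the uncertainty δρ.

ρ is a product of powers, so relative uncertainties combine in quadrature:
  (1·δm/m)² = (1×0.0560)² = 0.00314;  (-1·δV/V)² = (-1×0.0704)² = 0.00496
δρ/ρ = √(0.00810) = 0.0900
ρ = 17.6 g/cm^3, so δρ = 0.0900 × 17.6 = 1.58 g/cm^3.

1.58 g/cm^3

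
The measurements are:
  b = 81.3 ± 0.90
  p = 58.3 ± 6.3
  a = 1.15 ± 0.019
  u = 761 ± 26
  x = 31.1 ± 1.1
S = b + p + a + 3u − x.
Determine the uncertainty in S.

78.3

For a sum/difference, combine absolute errors in quadrature:
  (δb)² = 0.810;  (δp)² = 39.7;  (δa)² = 0.000361;  (3·δu)² = 6080;  (δx)² = 1.21
δS = √(6130) = 78.3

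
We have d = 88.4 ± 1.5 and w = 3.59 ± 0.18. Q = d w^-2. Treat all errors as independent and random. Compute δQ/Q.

0.102

Each factor contributes (exponent × relative error)² to (δQ/Q)²:
  (1·δd/d)² = (1×0.0170)² = 0.000288;  (-2·δw/w)² = (-2×0.0501)² = 0.0101
δQ/Q = √(0.0103) = 0.102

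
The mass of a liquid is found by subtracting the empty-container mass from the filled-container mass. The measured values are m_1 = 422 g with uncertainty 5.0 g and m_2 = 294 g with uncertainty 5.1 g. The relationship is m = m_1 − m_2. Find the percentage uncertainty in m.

m is a linear combination, so absolute uncertainties add in quadrature:
  (δm_1)² = 25.0;  (δm_2)² = 26.0
δm = √(51.0) = 7.14 g
m = 128 g, so δm/m = 7.14/128 = 0.0558.

5.58%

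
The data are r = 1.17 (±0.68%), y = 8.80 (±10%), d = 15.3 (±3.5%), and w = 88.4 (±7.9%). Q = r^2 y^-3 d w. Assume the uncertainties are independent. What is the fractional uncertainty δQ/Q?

0.312

Q is a product of powers, so relative uncertainties combine in quadrature:
  (2·δr/r)² = (2×0.00680)² = 0.000185;  (-3·δy/y)² = (-3×0.100)² = 0.0900;  (1·δd/d)² = (1×0.0350)² = 0.00123;  (1·δw/w)² = (1×0.0790)² = 0.00624
δQ/Q = √(0.0977) = 0.312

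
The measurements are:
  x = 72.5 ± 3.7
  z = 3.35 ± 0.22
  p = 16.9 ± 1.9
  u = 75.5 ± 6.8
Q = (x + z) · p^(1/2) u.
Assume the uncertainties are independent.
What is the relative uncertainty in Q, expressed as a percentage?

Let w = x + z = 75.8. δw = √(δx² + δz²) = √(13.7 + 0.0484) = 3.71, so δw/w = 0.0489.
Q is then a monomial in w, p, u:
δQ/Q = √((δw/w)² + (½·δp/p)² + (1·δu/u)²) = √(0.00239 + 0.00316 + 0.00811) = 0.117

11.7%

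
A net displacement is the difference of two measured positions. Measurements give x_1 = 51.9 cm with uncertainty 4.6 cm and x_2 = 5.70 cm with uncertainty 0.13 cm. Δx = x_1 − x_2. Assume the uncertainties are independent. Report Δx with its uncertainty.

46.2 ± 4.60 cm

Absolute uncertainties add in quadrature for a linear combination:
  (δx_1)² = 21.2;  (δx_2)² = 0.0169
δΔx = √(21.2) = 4.60 cm
Δx = 46.2 cm.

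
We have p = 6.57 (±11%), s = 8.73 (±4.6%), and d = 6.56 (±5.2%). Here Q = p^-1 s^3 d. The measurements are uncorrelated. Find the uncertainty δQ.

Q is a product of powers, so relative uncertainties combine in quadrature:
  (-1·δp/p)² = (-1×0.110)² = 0.0121;  (3·δs/s)² = (3×0.0460)² = 0.0190;  (1·δd/d)² = (1×0.0520)² = 0.00270
δQ/Q = √(0.0338) = 0.184
Q = 664, so δQ = 0.184 × 664 = 122.

122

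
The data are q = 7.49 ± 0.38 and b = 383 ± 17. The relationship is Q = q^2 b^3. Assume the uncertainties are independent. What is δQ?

Each factor contributes (exponent × relative error)² to (δQ/Q)²:
  (2·δq/q)² = (2×0.0507)² = 0.0103;  (3·δb/b)² = (3×0.0444)² = 0.0177
δQ/Q = √(0.0280) = 0.167
Q = 3.15e+09, so δQ = 0.167 × 3.15e+09 = 5.28e+08.

5.28e+08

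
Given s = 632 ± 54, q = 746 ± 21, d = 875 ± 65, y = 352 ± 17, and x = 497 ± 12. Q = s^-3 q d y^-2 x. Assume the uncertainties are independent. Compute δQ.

For a monomial Q ∝ s^-3, q, d, y^-2, x, fractional errors add in quadrature:
  (-3·δs/s)² = (-3×0.0854)² = 0.0657;  (1·δq/q)² = (1×0.0282)² = 0.000792;  (1·δd/d)² = (1×0.0743)² = 0.00552;  (-2·δy/y)² = (-2×0.0483)² = 0.00933;  (1·δx/x)² = (1×0.0241)² = 0.000583
δQ/Q = √(0.0819) = 0.286
Q = 1.04e-05, so δQ = 0.286 × 1.04e-05 = 2.97e-06.

2.97e-06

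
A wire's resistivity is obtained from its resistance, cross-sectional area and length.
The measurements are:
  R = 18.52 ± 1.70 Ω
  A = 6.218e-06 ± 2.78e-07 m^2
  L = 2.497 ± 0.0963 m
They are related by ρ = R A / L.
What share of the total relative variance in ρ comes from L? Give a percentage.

12.5%

(δρ/ρ)² = (1·δR/R)² + (1·δA/A)² + (-1·δL/L)²
  R term: (1×0.0918)² = 0.00843
  A term: (1×0.0447)² = 0.00200
  L term: (-1×0.0386)² = 0.00149
Total = 0.0119. Share from L = 0.00149/0.0119 = 0.125.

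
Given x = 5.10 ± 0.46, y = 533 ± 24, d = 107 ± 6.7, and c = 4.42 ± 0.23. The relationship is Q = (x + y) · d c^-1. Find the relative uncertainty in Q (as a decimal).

Let u = x + y = 538. δu = √(δx² + δy²) = √(0.212 + 576) = 24.0, so δu/u = 0.0446.
Q is then a monomial in u, d, c:
δQ/Q = √((δu/u)² + (1·δd/d)² + (-1·δc/c)²) = √(0.00199 + 0.00392 + 0.00271) = 0.0928

0.0928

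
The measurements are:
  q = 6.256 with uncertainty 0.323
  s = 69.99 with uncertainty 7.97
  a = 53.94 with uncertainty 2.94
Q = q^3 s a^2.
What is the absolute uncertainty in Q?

For a monomial Q ∝ q^3, s, a^2, fractional errors add in quadrature:
  (3·δq/q)² = (3×0.0516)² = 0.0240;  (1·δs/s)² = (1×0.114)² = 0.0130;  (2·δa/a)² = (2×0.0545)² = 0.0119
δQ/Q = √(0.0488) = 0.221
Q = 4.986e+07, so δQ = 0.221 × 4.986e+07 = 1.1e+07.

1.1e+07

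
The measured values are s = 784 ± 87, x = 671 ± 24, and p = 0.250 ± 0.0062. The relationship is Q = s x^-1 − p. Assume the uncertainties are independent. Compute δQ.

Let w = s·x^-1 = 1.17. δw/w = √((1·δs/s)² + (-1·δx/x)²) = √(0.0123 + 0.00128) = 0.117, so δw = 0.136.
Q = w − p: δQ = √(δw² + δp²) = √(0.0186 + 3.84e-05) = 0.136

0.136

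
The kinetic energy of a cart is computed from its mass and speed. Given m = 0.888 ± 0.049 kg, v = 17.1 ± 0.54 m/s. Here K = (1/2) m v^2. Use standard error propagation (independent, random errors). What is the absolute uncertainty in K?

10.9 J

Relative error in a monomial: (δK/K)² = Σ (nᵢ · δxᵢ/xᵢ)².
  (1·δm/m)² = (1×0.0552)² = 0.00304;  (2·δv/v)² = (2×0.0316)² = 0.00399
δK/K = √(0.00703) = 0.0839
K = 130 J, so δK = 0.0839 × 130 = 10.9 J.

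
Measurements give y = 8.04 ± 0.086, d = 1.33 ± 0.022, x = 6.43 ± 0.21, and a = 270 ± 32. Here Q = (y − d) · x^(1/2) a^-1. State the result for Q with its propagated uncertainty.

0.0630 ± 0.00759

Let u = y − d = 6.71. δu = √(δy² + δd²) = √(0.00740 + 0.000484) = 0.0888, so δu/u = 0.0132.
Q is then a monomial in u, x, a:
δQ/Q = √((δu/u)² + (½·δx/x)² + (-1·δa/a)²) = √(0.000175 + 0.000267 + 0.0140) = 0.120
Q = 0.0630, so δQ = 0.120 × 0.0630 = 0.00759.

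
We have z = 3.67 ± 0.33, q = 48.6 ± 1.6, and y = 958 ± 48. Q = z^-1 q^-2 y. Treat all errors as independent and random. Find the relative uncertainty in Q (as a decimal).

For a monomial Q ∝ z^-1, q^-2, y, fractional errors add in quadrature:
  (-1·δz/z)² = (-1×0.0899)² = 0.00809;  (-2·δq/q)² = (-2×0.0329)² = 0.00434;  (1·δy/y)² = (1×0.0501)² = 0.00251
δQ/Q = √(0.0149) = 0.122

0.122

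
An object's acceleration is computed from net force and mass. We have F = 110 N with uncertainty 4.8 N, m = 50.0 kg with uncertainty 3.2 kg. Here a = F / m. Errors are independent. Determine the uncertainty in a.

For a monomial a ∝ F, m^-1, fractional errors add in quadrature:
  (1·δF/F)² = (1×0.0436)² = 0.00190;  (-1·δm/m)² = (-1×0.0640)² = 0.00410
δa/a = √(0.00600) = 0.0775
a = 2.20 m/s^2, so δa = 0.0775 × 2.20 = 0.170 m/s^2.

0.170 m/s^2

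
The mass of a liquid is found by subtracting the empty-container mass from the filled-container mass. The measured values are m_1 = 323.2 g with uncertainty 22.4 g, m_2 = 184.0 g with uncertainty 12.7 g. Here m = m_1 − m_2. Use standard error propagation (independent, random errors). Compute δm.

m is a linear combination, so absolute uncertainties add in quadrature:
  (δm_1)² = 502;  (δm_2)² = 161
δm = √(663) = 25.7 g

25.7 g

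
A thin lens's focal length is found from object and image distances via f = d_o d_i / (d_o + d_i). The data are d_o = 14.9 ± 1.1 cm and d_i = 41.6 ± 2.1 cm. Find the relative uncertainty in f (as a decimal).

∂f/∂d_o = (d_i/(d_o+d_i))² = 0.542;  ∂f/∂d_i = (d_o/(d_o+d_i))² = 0.0695
δf = √((∂f/∂d_o · δd_o)² + (∂f/∂d_i · δd_i)²) = √(0.356 + 0.0213) = 0.614 cm
f = 11.0 cm, so δf/f = 0.614/11.0 = 0.0560.

0.0560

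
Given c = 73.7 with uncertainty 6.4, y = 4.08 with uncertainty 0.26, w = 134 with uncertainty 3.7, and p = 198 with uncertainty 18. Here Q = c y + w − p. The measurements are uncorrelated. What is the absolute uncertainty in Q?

Let h = c·y = 301. δh/h = √((1·δc/c)² + (1·δy/y)²) = √(0.00754 + 0.00406) = 0.108, so δh = 32.4.
Q = h + w − p: δQ = √(δh² + δw² + δp²) = √(1050 + 13.7 + 324) = 37.2

37.2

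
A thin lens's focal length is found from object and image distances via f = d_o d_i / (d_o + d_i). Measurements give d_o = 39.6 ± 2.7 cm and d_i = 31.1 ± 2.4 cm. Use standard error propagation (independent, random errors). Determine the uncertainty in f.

0.916 cm

∂f/∂d_o = (d_i/(d_o+d_i))² = 0.194;  ∂f/∂d_i = (d_o/(d_o+d_i))² = 0.314
δf = √((∂f/∂d_o · δd_o)² + (∂f/∂d_i · δd_i)²) = √(0.273 + 0.567) = 0.916 cm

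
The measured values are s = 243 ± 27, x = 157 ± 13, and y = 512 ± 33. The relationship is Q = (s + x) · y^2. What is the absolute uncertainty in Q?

1.56e+07

Let u = s + x = 400. δu = √(δs² + δx²) = √(729 + 169) = 30.0, so δu/u = 0.0749.
Q is then a monomial in u, y:
δQ/Q = √((δu/u)² + (2·δy/y)²) = √(0.00561 + 0.0166) = 0.149
Q = 1.05e+08, so δQ = 0.149 × 1.05e+08 = 1.56e+07.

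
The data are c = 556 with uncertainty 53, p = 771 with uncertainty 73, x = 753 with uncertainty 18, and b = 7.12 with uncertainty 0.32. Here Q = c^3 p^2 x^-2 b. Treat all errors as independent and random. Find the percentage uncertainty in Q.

Relative error in a monomial: (δQ/Q)² = Σ (nᵢ · δxᵢ/xᵢ)².
  (3·δc/c)² = (3×0.0953)² = 0.0818;  (2·δp/p)² = (2×0.0947)² = 0.0359;  (-2·δx/x)² = (-2×0.0239)² = 0.00229;  (1·δb/b)² = (1×0.0449)² = 0.00202
δQ/Q = √(0.122) = 0.349

34.9%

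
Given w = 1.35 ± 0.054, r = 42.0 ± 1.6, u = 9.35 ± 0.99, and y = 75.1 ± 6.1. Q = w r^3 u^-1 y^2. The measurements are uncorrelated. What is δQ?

Relative error in a monomial: (δQ/Q)² = Σ (nᵢ · δxᵢ/xᵢ)².
  (1·δw/w)² = (1×0.0400)² = 0.00160;  (3·δr/r)² = (3×0.0381)² = 0.0131;  (-1·δu/u)² = (-1×0.106)² = 0.0112;  (2·δy/y)² = (2×0.0812)² = 0.0264
δQ/Q = √(0.0523) = 0.229
Q = 6.03e+07, so δQ = 0.229 × 6.03e+07 = 1.38e+07.

1.38e+07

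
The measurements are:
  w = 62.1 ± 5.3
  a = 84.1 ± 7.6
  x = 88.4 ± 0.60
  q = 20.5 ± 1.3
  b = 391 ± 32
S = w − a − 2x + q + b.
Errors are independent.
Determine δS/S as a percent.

Each term contributes (cᵢ δxᵢ)² to (δS)²:
  (δw)² = 28.1;  (δa)² = 57.8;  (2·δx)² = 1.44;  (δq)² = 1.69;  (δb)² = 1020
δS = √(1110) = 33.4
S = 213, so δS/S = 33.4/213 = 0.157.

15.7%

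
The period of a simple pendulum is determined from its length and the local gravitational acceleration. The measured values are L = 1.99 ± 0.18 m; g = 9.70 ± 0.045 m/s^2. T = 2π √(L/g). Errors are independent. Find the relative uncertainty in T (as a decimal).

For a monomial T ∝ L^(1/2), g^(-1/2), fractional errors add in quadrature:
  (½·δL/L)² = (0.5×0.0905)² = 0.00205;  (−½·δg/g)² = (-0.5×0.00464)² = 5.38e-06
δT/T = √(0.00205) = 0.0453

0.0453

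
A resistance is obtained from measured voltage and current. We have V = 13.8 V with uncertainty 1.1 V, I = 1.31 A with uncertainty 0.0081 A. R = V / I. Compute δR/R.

Products/powers → add relative errors in quadrature, weighted by exponent:
  (1·δV/V)² = (1×0.0797)² = 0.00635;  (-1·δI/I)² = (-1×0.00618)² = 3.82e-05
δR/R = √(0.00639) = 0.0799

0.0799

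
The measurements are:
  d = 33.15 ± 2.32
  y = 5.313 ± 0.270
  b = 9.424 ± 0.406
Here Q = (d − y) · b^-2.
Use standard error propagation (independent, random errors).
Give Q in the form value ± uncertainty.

Let u = d − y = 27.84. δu = √(δd² + δy²) = √(5.38 + 0.0729) = 2.34, so δu/u = 0.0839.
Q is then a monomial in u, b:
δQ/Q = √((δu/u)² + (-2·δb/b)²) = √(0.00704 + 0.00742) = 0.120
Q = 0.3134, so δQ = 0.120 × 0.3134 = 0.0377.

0.3134 ± 0.0377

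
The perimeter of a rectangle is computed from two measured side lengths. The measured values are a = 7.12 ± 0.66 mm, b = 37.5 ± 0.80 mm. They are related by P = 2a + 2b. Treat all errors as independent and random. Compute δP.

For a sum/difference, combine absolute errors in quadrature:
  (2·δa)² = 1.74;  (2·δb)² = 2.56
δP = √(4.30) = 2.07 mm

2.07 mm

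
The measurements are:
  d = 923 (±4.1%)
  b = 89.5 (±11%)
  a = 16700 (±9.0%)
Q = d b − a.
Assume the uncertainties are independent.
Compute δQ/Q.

Let p = d·b = 82600. δp/p = √((1·δd/d)² + (1·δb/b)²) = √(0.00168 + 0.0121) = 0.117, so δp = 9700.
Q = p − a: δQ = √(δp² + δa²) = √(9.4e+07 + 2.26e+06) = 9810
Q = 65900, so δQ/Q = 9810/65900 = 0.149.

0.149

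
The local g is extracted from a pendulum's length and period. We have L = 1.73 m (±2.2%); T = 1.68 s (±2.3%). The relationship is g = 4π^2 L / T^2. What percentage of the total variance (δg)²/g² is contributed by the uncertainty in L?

(δg/g)² = (1·δL/L)² + (-2·δT/T)²
  L term: (1×0.0220)² = 0.000484
  T term: (-2×0.0230)² = 0.00212
Total = 0.00260. Share from L = 0.000484/0.00260 = 0.186.

18.6%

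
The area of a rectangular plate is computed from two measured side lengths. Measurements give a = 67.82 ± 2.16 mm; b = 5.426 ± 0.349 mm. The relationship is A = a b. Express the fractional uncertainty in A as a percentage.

A is a product of powers, so relative uncertainties combine in quadrature:
  (1·δa/a)² = (1×0.0318)² = 0.00101;  (1·δb/b)² = (1×0.0643)² = 0.00414
δA/A = √(0.00515) = 0.0718

7.18%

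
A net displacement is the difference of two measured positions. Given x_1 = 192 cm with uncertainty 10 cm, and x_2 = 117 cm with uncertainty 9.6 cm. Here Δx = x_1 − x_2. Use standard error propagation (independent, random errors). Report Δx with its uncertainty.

Absolute uncertainties add in quadrature for a linear combination:
  (δx_1)² = 100;  (δx_2)² = 92.2
δΔx = √(192) = 13.9 cm
Δx = 75.0 cm.

75.0 ± 13.9 cm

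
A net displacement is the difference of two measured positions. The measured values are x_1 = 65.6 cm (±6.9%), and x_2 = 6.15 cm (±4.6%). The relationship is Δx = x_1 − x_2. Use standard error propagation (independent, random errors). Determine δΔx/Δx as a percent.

For a sum/difference, combine absolute errors in quadrature:
  (δx_1)² = 20.5;  (δx_2)² = 0.0800
δΔx = √(20.6) = 4.54 cm
Δx = 59.4 cm, so δΔx/Δx = 4.54/59.4 = 0.0763.

7.63%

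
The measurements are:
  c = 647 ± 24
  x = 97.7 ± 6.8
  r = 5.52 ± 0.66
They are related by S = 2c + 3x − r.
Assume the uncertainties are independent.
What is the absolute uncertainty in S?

52.2

Each term contributes (cᵢ δxᵢ)² to (δS)²:
  (2·δc)² = 2300;  (3·δx)² = 416;  (δr)² = 0.436
δS = √(2720) = 52.2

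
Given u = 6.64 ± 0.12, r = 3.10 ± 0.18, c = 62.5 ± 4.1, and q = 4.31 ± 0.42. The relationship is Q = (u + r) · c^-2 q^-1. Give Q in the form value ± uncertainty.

Let w = u + r = 9.74. δw = √(δu² + δr²) = √(0.0144 + 0.0324) = 0.216, so δw/w = 0.0222.
Q is then a monomial in w, c, q:
δQ/Q = √((δw/w)² + (-2·δc/c)² + (-1·δq/q)²) = √(0.000493 + 0.0172 + 0.00950) = 0.165
Q = 0.000579, so δQ = 0.165 × 0.000579 = 9.54e-05.

(5.79 ± 0.954) × 10^-4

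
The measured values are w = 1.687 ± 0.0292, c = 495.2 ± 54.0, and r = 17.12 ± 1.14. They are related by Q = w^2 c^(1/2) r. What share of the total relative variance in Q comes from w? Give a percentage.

(δQ/Q)² = (2·δw/w)² + (½·δc/c)² + (1·δr/r)²
  w term: (2×0.0173)² = 0.00120
  c term: (0.5×0.109)² = 0.00297
  r term: (1×0.0666)² = 0.00443
Total = 0.00861. Share from w = 0.00120/0.00861 = 0.139.

13.9%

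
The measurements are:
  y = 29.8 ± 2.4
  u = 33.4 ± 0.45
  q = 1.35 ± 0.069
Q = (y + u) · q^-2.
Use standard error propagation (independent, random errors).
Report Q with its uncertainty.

34.7 ± 3.79

Let w = y + u = 63.2. δw = √(δy² + δu²) = √(5.76 + 0.203) = 2.44, so δw/w = 0.0386.
Q is then a monomial in w, q:
δQ/Q = √((δw/w)² + (-2·δq/q)²) = √(0.00149 + 0.0104) = 0.109
Q = 34.7, so δQ = 0.109 × 34.7 = 3.79.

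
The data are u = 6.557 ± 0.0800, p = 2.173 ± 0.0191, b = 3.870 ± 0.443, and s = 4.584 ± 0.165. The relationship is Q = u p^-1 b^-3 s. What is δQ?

0.0825

Q is a product of powers, so relative uncertainties combine in quadrature:
  (1·δu/u)² = (1×0.0122)² = 0.000149;  (-1·δp/p)² = (-1×0.00879)² = 7.73e-05;  (-3·δb/b)² = (-3×0.114)² = 0.118;  (1·δs/s)² = (1×0.0360)² = 0.00130
δQ/Q = √(0.119) = 0.346
Q = 0.2386, so δQ = 0.346 × 0.2386 = 0.0825.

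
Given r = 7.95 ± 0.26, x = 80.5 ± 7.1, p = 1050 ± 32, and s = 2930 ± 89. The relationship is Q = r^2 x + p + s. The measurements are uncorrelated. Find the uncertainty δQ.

567

Let w = r^2·x = 5090. δw/w = √((2·δr/r)² + (1·δx/x)²) = √(0.00428 + 0.00778) = 0.110, so δw = 559.
Q = w + p + s: δQ = √(δw² + δp² + δs²) = √(3.12e+05 + 1020 + 7920) = 567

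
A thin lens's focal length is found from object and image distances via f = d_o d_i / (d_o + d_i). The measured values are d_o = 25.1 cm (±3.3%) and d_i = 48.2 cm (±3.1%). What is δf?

∂f/∂d_o = (d_i/(d_o+d_i))² = 0.432;  ∂f/∂d_i = (d_o/(d_o+d_i))² = 0.117
δf = √((∂f/∂d_o · δd_o)² + (∂f/∂d_i · δd_i)²) = √(0.128 + 0.0307) = 0.399 cm

0.399 cm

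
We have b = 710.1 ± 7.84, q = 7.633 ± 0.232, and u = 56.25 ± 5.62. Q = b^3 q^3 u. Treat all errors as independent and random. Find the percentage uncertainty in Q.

Products/powers → add relative errors in quadrature, weighted by exponent:
  (3·δb/b)² = (3×0.0110)² = 0.00110;  (3·δq/q)² = (3×0.0304)² = 0.00831;  (1·δu/u)² = (1×0.0999)² = 0.00998
δQ/Q = √(0.0194) = 0.139

13.9%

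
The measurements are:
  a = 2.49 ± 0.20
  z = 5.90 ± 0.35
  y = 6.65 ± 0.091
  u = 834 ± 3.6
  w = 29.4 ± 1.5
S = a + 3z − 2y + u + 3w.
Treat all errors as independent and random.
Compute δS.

5.86

S is a linear combination, so absolute uncertainties add in quadrature:
  (δa)² = 0.0400;  (3·δz)² = 1.10;  (2·δy)² = 0.0331;  (δu)² = 13.0;  (3·δw)² = 20.2
δS = √(34.4) = 5.86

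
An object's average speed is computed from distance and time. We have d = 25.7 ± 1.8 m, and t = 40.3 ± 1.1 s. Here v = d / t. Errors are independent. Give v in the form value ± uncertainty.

Since v is a product/quotient, work with relative uncertainties:
  (1·δd/d)² = (1×0.0700)² = 0.00491;  (-1·δt/t)² = (-1×0.0273)² = 0.000745
δv/v = √(0.00565) = 0.0752
v = 0.638 m/s, so δv = 0.0752 × 0.638 = 0.0479 m/s.

0.638 ± 0.0479 m/s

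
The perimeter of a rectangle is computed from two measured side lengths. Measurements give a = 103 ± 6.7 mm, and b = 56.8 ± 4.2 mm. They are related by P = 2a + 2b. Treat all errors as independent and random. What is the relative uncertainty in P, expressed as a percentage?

4.95%

Each term contributes (cᵢ δxᵢ)² to (δP)²:
  (2·δa)² = 180;  (2·δb)² = 70.6
δP = √(250) = 15.8 mm
P = 320 mm, so δP/P = 15.8/320 = 0.0495.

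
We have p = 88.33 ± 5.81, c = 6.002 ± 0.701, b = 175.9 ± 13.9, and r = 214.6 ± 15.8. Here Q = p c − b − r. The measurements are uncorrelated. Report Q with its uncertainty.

139.7 ± 74.1

Let w = p·c = 530.2. δw/w = √((1·δp/p)² + (1·δc/c)²) = √(0.00433 + 0.0136) = 0.134, so δw = 71.1.
Q = w − b − r: δQ = √(δw² + δb² + δr²) = √(5050 + 193 + 250) = 74.1
Q = 139.7.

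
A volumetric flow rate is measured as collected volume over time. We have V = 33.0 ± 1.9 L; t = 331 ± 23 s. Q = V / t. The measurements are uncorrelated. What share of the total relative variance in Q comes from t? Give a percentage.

59.3%

(δQ/Q)² = (1·δV/V)² + (-1·δt/t)²
  V term: (1×0.0576)² = 0.00331
  t term: (-1×0.0695)² = 0.00483
Total = 0.00814. Share from t = 0.00483/0.00814 = 0.593.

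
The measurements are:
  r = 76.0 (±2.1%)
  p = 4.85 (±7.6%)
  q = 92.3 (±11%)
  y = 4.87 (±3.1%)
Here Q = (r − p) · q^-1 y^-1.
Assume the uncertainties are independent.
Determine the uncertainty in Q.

0.0185

Let u = r − p = 71.2. δu = √(δr² + δp²) = √(2.55 + 0.136) = 1.64, so δu/u = 0.0230.
Q is then a monomial in u, q, y:
δQ/Q = √((δu/u)² + (-1·δq/q)² + (-1·δy/y)²) = √(0.000530 + 0.0121 + 0.000961) = 0.117
Q = 0.158, so δQ = 0.117 × 0.158 = 0.0185.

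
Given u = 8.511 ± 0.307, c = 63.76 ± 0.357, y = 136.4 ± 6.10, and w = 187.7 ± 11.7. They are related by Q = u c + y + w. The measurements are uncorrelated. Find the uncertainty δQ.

Let p = u·c = 542.7. δp/p = √((1·δu/u)² + (1·δc/c)²) = √(0.00130 + 3.14e-05) = 0.0365, so δp = 19.8.
Q = p + y + w: δQ = √(δp² + δy² + δw²) = √(392 + 37.2 + 137) = 23.8

23.8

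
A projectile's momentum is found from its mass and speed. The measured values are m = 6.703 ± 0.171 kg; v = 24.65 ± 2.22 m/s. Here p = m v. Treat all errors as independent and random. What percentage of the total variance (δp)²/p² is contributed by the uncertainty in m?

(δp/p)² = (1·δm/m)² + (1·δv/v)²
  m term: (1×0.0255)² = 0.000651
  v term: (1×0.0901)² = 0.00811
Total = 0.00876. Share from m = 0.000651/0.00876 = 0.0743.

7.43%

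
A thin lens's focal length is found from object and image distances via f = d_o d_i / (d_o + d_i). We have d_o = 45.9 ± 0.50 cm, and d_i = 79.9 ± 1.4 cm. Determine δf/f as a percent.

∂f/∂d_o = (d_i/(d_o+d_i))² = 0.403;  ∂f/∂d_i = (d_o/(d_o+d_i))² = 0.133
δf = √((∂f/∂d_o · δd_o)² + (∂f/∂d_i · δd_i)²) = √(0.0407 + 0.0347) = 0.275 cm
f = 29.2 cm, so δf/f = 0.275/29.2 = 0.00942.

0.942%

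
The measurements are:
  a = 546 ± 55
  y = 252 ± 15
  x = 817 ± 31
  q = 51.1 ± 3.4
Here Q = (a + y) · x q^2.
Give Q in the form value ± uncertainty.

(1.70 ± 0.265) × 10^9

Let u = a + y = 798. δu = √(δa² + δy²) = √(3020 + 225) = 57.0, so δu/u = 0.0714.
Q is then a monomial in u, x, q:
δQ/Q = √((δu/u)² + (1·δx/x)² + (2·δq/q)²) = √(0.00510 + 0.00144 + 0.0177) = 0.156
Q = 1.7e+09, so δQ = 0.156 × 1.7e+09 = 2.65e+08.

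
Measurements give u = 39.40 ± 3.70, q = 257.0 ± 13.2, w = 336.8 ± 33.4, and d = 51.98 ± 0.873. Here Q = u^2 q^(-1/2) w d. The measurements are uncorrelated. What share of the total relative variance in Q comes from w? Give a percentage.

(δQ/Q)² = (2·δu/u)² + (−½·δq/q)² + (1·δw/w)² + (1·δd/d)²
  u term: (2×0.0939)² = 0.0353
  q term: (-0.5×0.0514)² = 0.000660
  w term: (1×0.0992)² = 0.00983
  d term: (1×0.0168)² = 0.000282
Total = 0.0461. Share from w = 0.00983/0.0461 = 0.214.

21.4%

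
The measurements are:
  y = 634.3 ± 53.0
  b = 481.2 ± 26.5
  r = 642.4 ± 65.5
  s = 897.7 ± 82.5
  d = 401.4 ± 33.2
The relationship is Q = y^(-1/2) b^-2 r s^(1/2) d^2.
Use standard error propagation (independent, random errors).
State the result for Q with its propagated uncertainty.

531.8 ± 123

Q is a product of powers, so relative uncertainties combine in quadrature:
  (−½·δy/y)² = (-0.5×0.0836)² = 0.00175;  (-2·δb/b)² = (-2×0.0551)² = 0.0121;  (1·δr/r)² = (1×0.102)² = 0.0104;  (½·δs/s)² = (0.5×0.0919)² = 0.00211;  (2·δd/d)² = (2×0.0827)² = 0.0274
δQ/Q = √(0.0537) = 0.232
Q = 531.8, so δQ = 0.232 × 531.8 = 123.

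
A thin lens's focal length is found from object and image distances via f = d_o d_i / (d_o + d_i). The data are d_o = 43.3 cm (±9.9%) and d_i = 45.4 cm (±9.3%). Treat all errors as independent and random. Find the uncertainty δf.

∂f/∂d_o = (d_i/(d_o+d_i))² = 0.262;  ∂f/∂d_i = (d_o/(d_o+d_i))² = 0.238
δf = √((∂f/∂d_o · δd_o)² + (∂f/∂d_i · δd_i)²) = √(1.26 + 1.01) = 1.51 cm

1.51 cm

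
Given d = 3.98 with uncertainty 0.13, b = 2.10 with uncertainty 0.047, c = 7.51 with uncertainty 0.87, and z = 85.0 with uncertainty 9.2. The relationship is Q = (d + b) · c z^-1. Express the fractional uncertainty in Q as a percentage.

Let u = d + b = 6.08. δu = √(δd² + δb²) = √(0.0169 + 0.00221) = 0.138, so δu/u = 0.0227.
Q is then a monomial in u, c, z:
δQ/Q = √((δu/u)² + (1·δc/c)² + (-1·δz/z)²) = √(0.000517 + 0.0134 + 0.0117) = 0.160

16.0%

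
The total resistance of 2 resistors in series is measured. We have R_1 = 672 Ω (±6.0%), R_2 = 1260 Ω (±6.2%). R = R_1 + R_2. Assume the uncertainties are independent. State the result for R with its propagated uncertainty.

1930 ± 87.9 Ω

For a sum/difference, combine absolute errors in quadrature:
  (δR_1)² = 1630;  (δR_2)² = 6100
δR = √(7730) = 87.9 Ω
R = 1930 Ω.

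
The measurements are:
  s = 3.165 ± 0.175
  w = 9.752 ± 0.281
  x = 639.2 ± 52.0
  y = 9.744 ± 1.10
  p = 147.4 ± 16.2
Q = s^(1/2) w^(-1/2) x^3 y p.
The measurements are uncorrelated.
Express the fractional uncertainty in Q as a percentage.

Relative error in a monomial: (δQ/Q)² = Σ (nᵢ · δxᵢ/xᵢ)².
  (½·δs/s)² = (0.5×0.0553)² = 0.000764;  (−½·δw/w)² = (-0.5×0.0288)² = 0.000208;  (3·δx/x)² = (3×0.0814)² = 0.0596;  (1·δy/y)² = (1×0.113)² = 0.0127;  (1·δp/p)² = (1×0.110)² = 0.0121
δQ/Q = √(0.0854) = 0.292

29.2%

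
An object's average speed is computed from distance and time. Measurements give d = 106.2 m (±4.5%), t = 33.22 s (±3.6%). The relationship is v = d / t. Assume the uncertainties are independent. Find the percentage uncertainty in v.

v is a product of powers, so relative uncertainties combine in quadrature:
  (1·δd/d)² = (1×0.0450)² = 0.00202;  (-1·δt/t)² = (-1×0.0360)² = 0.00130
δv/v = √(0.00332) = 0.0576

5.76%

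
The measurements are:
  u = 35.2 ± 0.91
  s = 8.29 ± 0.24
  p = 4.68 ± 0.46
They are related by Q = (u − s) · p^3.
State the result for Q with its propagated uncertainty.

2760 ± 819

Let w = u − s = 26.9. δw = √(δu² + δs²) = √(0.828 + 0.0576) = 0.941, so δw/w = 0.0350.
Q is then a monomial in w, p:
δQ/Q = √((δw/w)² + (3·δp/p)²) = √(0.00122 + 0.0869) = 0.297
Q = 2760, so δQ = 0.297 × 2760 = 819.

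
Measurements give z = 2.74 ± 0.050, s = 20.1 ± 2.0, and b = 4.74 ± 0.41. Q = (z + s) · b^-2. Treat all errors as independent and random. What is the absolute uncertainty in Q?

0.197

Let u = z + s = 22.8. δu = √(δz² + δs²) = √(0.00250 + 4.00) = 2.00, so δu/u = 0.0876.
Q is then a monomial in u, b:
δQ/Q = √((δu/u)² + (-2·δb/b)²) = √(0.00767 + 0.0299) = 0.194
Q = 1.02, so δQ = 0.194 × 1.02 = 0.197.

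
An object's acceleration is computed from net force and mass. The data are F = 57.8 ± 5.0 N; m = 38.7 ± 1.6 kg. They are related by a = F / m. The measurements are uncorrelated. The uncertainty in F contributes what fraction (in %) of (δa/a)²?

(δa/a)² = (1·δF/F)² + (-1·δm/m)²
  F term: (1×0.0865)² = 0.00748
  m term: (-1×0.0413)² = 0.00171
Total = 0.00919. Share from F = 0.00748/0.00919 = 0.814.

81.4%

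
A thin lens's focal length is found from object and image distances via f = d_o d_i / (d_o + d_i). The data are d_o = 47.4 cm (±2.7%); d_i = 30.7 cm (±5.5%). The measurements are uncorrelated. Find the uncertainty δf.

0.653 cm

∂f/∂d_o = (d_i/(d_o+d_i))² = 0.155;  ∂f/∂d_i = (d_o/(d_o+d_i))² = 0.368
δf = √((∂f/∂d_o · δd_o)² + (∂f/∂d_i · δd_i)²) = √(0.0391 + 0.387) = 0.653 cm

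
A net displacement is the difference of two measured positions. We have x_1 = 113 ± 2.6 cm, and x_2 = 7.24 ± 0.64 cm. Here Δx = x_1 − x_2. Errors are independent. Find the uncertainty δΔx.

2.68 cm

For a sum/difference, combine absolute errors in quadrature:
  (δx_1)² = 6.76;  (δx_2)² = 0.410
δΔx = √(7.17) = 2.68 cm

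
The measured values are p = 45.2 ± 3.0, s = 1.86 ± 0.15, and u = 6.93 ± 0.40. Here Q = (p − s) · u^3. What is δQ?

Let w = p − s = 43.3. δw = √(δp² + δs²) = √(9.00 + 0.0225) = 3.00, so δw/w = 0.0693.
Q is then a monomial in w, u:
δQ/Q = √((δw/w)² + (3·δu/u)²) = √(0.00480 + 0.0300) = 0.187
Q = 14400, so δQ = 0.187 × 14400 = 2690.

2690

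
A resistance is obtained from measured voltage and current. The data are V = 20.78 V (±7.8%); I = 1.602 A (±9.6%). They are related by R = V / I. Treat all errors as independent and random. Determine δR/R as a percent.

R is a product of powers, so relative uncertainties combine in quadrature:
  (1·δV/V)² = (1×0.0780)² = 0.00608;  (-1·δI/I)² = (-1×0.0960)² = 0.00922
δR/R = √(0.0153) = 0.124

12.4%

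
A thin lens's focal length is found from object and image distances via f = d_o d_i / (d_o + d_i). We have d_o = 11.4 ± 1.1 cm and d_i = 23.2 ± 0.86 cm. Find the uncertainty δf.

0.503 cm

∂f/∂d_o = (d_i/(d_o+d_i))² = 0.450;  ∂f/∂d_i = (d_o/(d_o+d_i))² = 0.109
δf = √((∂f/∂d_o · δd_o)² + (∂f/∂d_i · δd_i)²) = √(0.245 + 0.00872) = 0.503 cm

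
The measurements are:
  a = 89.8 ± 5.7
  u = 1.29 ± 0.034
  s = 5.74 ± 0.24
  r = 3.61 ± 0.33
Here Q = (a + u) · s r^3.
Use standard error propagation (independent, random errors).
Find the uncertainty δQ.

7000

Let w = a + u = 91.1. δw = √(δa² + δu²) = √(32.5 + 0.00116) = 5.70, so δw/w = 0.0626.
Q is then a monomial in w, s, r:
δQ/Q = √((δw/w)² + (1·δs/s)² + (3·δr/r)²) = √(0.00392 + 0.00175 + 0.0752) = 0.284
Q = 24600, so δQ = 0.284 × 24600 = 7000.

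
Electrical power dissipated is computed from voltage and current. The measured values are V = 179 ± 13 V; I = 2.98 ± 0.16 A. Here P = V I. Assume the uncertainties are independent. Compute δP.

For a monomial P ∝ V, I, fractional errors add in quadrature:
  (1·δV/V)² = (1×0.0726)² = 0.00527;  (1·δI/I)² = (1×0.0537)² = 0.00288
δP/P = √(0.00816) = 0.0903
P = 533 W, so δP = 0.0903 × 533 = 48.2 W.

48.2 W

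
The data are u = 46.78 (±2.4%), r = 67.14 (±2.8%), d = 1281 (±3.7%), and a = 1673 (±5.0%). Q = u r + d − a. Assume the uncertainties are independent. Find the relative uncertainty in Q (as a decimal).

0.0548

Let p = u·r = 3141. δp/p = √((1·δu/u)² + (1·δr/r)²) = √(0.000576 + 0.000784) = 0.0369, so δp = 116.
Q = p + d − a: δQ = √(δp² + δd² + δa²) = √(13400 + 2250 + 7000) = 151
Q = 2749, so δQ/Q = 151/2749 = 0.0548.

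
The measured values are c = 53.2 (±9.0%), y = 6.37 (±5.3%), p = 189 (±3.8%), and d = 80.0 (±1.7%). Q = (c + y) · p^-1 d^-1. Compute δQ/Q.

Let u = c + y = 59.6. δu = √(δc² + δy²) = √(22.9 + 0.114) = 4.80, so δu/u = 0.0806.
Q is then a monomial in u, p, d:
δQ/Q = √((δu/u)² + (-1·δp/p)² + (-1·δd/d)²) = √(0.00649 + 0.00144 + 0.000289) = 0.0907

0.0907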